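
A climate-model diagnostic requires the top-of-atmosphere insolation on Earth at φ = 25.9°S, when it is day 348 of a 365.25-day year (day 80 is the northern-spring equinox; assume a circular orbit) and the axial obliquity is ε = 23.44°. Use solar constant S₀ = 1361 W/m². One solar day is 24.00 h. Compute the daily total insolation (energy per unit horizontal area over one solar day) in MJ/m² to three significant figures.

Solar longitude: λ_s = 360° × (348 − 80)/365.25 = 264.148°.
sin δ = sin 23.44° × sin 264.148° = -0.39572, so δ = -23.311°.
cos H₀ = −tan(-25.9°) tan(-23.311°) = -0.2092, H₀ = 1.7816 rad.
Bracket: H₀ sin φ sin δ + cos φ cos δ sin H₀ = 1.7816×-0.43680×-0.39572 + 0.89956×0.91837×0.97787 = 0.307950 + 0.807847 = 1.115797.
Q̄ = (S₀/π) × [bracket] = (1361/π) × 1.115797 = 483.39 W/m².
Daily total = Q̄ × 24.00 h × 3600 s/h = 483.39 × 24.00 × 3600 / 10⁶ = 41.76 MJ/m².

41.8 MJ/m²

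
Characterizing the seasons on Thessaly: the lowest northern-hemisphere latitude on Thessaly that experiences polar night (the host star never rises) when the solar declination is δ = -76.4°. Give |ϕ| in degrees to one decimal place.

Polar night requires cos h₀ = −tan ϕ tan δ ≥ 1, i.e. tan ϕ tan δ ≤ −1.
The boundary is |tan ϕ| · |tan δ| = 1, so |ϕ| = 90° − |δ| = 90° − 76.4° = 13.6° in the northern hemisphere.

|ϕ| = 13.6°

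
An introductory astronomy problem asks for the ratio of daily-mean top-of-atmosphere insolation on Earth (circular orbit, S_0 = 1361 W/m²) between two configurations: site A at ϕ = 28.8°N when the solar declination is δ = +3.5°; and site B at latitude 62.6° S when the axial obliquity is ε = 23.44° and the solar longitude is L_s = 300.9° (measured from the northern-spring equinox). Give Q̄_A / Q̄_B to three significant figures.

— Configuration A (ϕ=+28.8°):
cos h₀ = −tan(+28.8°) tan(+3.500°) = -0.0336, h₀ = 1.6044 rad.
Bracket: h₀ sin ϕ sin δ + cos ϕ cos δ sin h₀ = 1.6044×0.48175×0.06105 + 0.87631×0.99813×0.99943 = 0.047187 + 0.874173 = 0.921360.
Q̄ = (S_0/π) × [bracket] = (1361/π) × 0.921360 = 399.15 W/m².
— Configuration B (ϕ=-62.6°):
Solar declination: sin δ = sin ε · sin L_s = sin 23.44° × sin 300.9° = -0.34133, so δ = -19.958°.
cos h₀ = −tan(-62.6°) tan(-19.958°) = -0.7006, h₀ = 2.3470 rad.
Bracket: h₀ sin ϕ sin δ + cos ϕ cos δ sin h₀ = 2.3470×-0.88782×-0.34133 + 0.46020×0.93994×0.71359 = 0.711234 + 0.308671 = 1.019905.
Q̄ = (S_0/π) × [bracket] = (1361/π) × 1.019905 = 441.84 W/m².
Ratio Q̄_A / Q̄_B = 399.15 / 441.84 = 0.9034.

Q̄_A / Q̄_B ≈ 0.903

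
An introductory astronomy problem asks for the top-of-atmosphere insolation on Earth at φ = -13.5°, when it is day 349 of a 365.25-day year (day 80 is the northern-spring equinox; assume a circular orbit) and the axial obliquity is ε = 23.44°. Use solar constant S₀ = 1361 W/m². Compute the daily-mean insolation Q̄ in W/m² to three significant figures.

Solar longitude: λ_s = 360° × (349 − 80)/365.25 = 265.133°.
sin δ = sin 23.44° × sin 265.133° = -0.39635, so δ = -23.350°.
cos H₀ = −tan(-13.5°) tan(-23.350°) = -0.1036, H₀ = 1.6746 rad.
Bracket: H₀ sin φ sin δ + cos φ cos δ sin H₀ = 1.6746×-0.23345×-0.39635 + 0.97237×0.91810×0.99461 = 0.154947 + 0.887921 = 1.042868.
Q̄ = (S₀/π) × [bracket] = (1361/π) × 1.042868 = 451.8 W/m².

Q̄ ≈ 452 W/m²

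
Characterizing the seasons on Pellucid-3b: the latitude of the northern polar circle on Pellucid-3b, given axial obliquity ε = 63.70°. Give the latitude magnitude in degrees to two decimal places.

The polar circle is the lowest latitude that experiences at least one full rotation of continuous daylight at the northern-summer solstice; it lies at |ϕ| = 90° − ε = 90° − 63.70° = 26.30°.

26.30°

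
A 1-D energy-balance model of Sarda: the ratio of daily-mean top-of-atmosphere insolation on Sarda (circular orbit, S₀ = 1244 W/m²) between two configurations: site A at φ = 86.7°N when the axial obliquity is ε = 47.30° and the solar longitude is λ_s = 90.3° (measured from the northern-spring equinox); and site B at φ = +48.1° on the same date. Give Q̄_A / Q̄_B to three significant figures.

Q̄_A / Q̄_B ≈ 1.34

— Configuration A (φ=+86.7°):
Solar declination: sin δ = sin ε · sin λ_s = sin 47.30° × sin 90.3° = 0.73490, so δ = +47.299°.
cos H₀ = −tan(+86.7°) tan(+47.299°) = -18.7940 ≤ −1 ⇒ polar day, H₀ = π.
Bracket: H₀ sin φ sin δ + cos φ cos δ sin H₀ = 3.1416×0.99834×0.73490 + 0.05756×0.67817×0.00000 = 2.304929 + 0.000000 = 2.304929.
Q̄ = (S₀/π) × [bracket] = (1244/π) × 2.304929 = 912.70 W/m².
— Configuration B (φ=+48.1°):
cos H₀ = −tan(+48.1°) tan(+47.299°) = -1.2078 ≤ −1 ⇒ polar day, H₀ = π.
Bracket: H₀ sin φ sin δ + cos φ cos δ sin H₀ = 3.1416×0.74431×0.73490 + 0.66783×0.67817×0.00000 = 1.718435 + 0.000000 = 1.718435.
Q̄ = (S₀/π) × [bracket] = (1244/π) × 1.718435 = 680.46 W/m².
Ratio Q̄_A / Q̄_B = 912.70 / 680.46 = 1.341.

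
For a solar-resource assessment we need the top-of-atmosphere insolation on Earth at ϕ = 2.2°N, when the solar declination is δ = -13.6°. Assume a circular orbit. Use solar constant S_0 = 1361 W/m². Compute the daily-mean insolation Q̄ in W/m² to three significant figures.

cos h₀ = −tan(+2.2°) tan(-13.600°) = 0.0093, h₀ = 1.5615 rad.
Bracket: h₀ sin ϕ sin δ + cos ϕ cos δ sin h₀ = 1.5615×0.03839×-0.23514 + 0.99926×0.97196×0.99996 = -0.014096 + 0.971202 = 0.957106.
Q̄ = (S_0/π) × [bracket] = (1361/π) × 0.957106 = 414.6 W/m².

Q̄ ≈ 415 W/m²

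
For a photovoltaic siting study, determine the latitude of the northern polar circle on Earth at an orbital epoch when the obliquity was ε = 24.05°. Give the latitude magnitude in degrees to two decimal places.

The polar circle is the lowest latitude that experiences at least one full rotation of continuous daylight at the northern-summer solstice; it lies at |φ| = 90° − ε = 90° − 24.05° = 65.95°.

65.95°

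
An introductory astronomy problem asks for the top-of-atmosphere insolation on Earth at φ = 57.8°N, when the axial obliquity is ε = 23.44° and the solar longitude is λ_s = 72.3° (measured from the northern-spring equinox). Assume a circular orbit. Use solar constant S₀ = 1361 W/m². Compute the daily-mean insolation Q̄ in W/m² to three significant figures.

Q̄ ≈ 479 W/m²

Solar declination: sin δ = sin ε · sin λ_s = sin 23.44° × sin 72.3° = 0.37896, so δ = +22.269°.
cos H₀ = −tan(+57.8°) tan(+22.269°) = -0.6503, H₀ = 2.2787 rad.
Bracket: H₀ sin φ sin δ + cos φ cos δ sin H₀ = 2.2787×0.84619×0.37896 + 0.53288×0.92541×0.75970 = 0.730716 + 0.374633 = 1.105349.
Q̄ = (S₀/π) × [bracket] = (1361/π) × 1.105349 = 478.9 W/m².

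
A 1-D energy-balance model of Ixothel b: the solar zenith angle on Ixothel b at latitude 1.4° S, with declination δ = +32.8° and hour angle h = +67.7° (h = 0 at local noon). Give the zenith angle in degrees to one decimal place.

cos θ_z = sin φ sin δ + cos φ cos δ cos h = -0.013235 + 0.318863 = 0.305628.
θ_z = arccos(0.305628) = 72.2°.

θ_z = 72.2°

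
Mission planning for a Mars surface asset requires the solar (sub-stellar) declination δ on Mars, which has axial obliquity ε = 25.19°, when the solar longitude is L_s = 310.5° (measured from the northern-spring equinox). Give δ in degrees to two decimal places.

sin δ = sin ε · sin L_s = sin 25.19° × sin 310.5° = -0.323645.
δ = arcsin(-0.323645) = -18.88°.

δ = -18.88°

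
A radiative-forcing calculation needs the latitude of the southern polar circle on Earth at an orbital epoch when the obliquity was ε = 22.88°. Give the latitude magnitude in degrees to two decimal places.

67.12°

The polar circle is the lowest latitude that experiences at least one full rotation of continuous darkness at the northern-summer solstice; it lies at |ϕ| = 90° − ε = 90° − 22.88° = 67.12°.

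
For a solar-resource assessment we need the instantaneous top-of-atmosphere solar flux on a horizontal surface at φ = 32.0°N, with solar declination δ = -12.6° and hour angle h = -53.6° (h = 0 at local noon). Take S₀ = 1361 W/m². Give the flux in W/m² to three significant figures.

cos θ_z = sin φ sin δ + cos φ cos δ cos h = -0.115598 + 0.491128 = 0.375530.
Flux = S₀ · cos θ_z = 1361 × 0.375530 = 511.1 W/m².

511 W/m²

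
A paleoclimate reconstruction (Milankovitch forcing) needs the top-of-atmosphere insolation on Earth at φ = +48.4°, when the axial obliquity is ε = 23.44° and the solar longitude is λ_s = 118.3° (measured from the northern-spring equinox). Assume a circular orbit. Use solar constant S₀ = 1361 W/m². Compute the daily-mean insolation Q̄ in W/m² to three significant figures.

Solar declination: sin δ = sin ε · sin λ_s = sin 23.44° × sin 118.3° = 0.35024, so δ = +20.502°.
cos H₀ = −tan(+48.4°) tan(+20.502°) = -0.4212, H₀ = 2.0055 rad.
Bracket: H₀ sin φ sin δ + cos φ cos δ sin H₀ = 2.0055×0.74780×0.35024 + 0.66393×0.93666×0.90698 = 0.525259 + 0.564030 = 1.089289.
Q̄ = (S₀/π) × [bracket] = (1361/π) × 1.089289 = 471.9 W/m².

Q̄ ≈ 472 W/m²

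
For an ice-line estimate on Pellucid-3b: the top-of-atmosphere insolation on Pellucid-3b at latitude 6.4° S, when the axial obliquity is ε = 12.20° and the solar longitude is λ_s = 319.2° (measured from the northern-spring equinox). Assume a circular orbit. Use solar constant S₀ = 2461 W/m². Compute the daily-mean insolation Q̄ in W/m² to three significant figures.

Q̄ ≈ 790 W/m²

Solar declination: sin δ = sin ε · sin λ_s = sin 12.20° × sin 319.2° = -0.13808, so δ = -7.937°.
cos H₀ = −tan(-6.4°) tan(-7.937°) = -0.0156, H₀ = 1.5864 rad.
Bracket: H₀ sin φ sin δ + cos φ cos δ sin H₀ = 1.5864×-0.11147×-0.13808 + 0.99377×0.99042×0.99988 = 0.024418 + 0.984132 = 1.008550.
Q̄ = (S₀/π) × [bracket] = (2461/π) × 1.008550 = 790.1 W/m².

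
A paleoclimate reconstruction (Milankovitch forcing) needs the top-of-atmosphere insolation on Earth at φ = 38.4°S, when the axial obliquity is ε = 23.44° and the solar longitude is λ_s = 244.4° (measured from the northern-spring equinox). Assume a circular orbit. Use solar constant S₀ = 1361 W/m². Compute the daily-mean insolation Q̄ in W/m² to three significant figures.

Solar declination: sin δ = sin ε · sin λ_s = sin 23.44° × sin 244.4° = -0.35874, so δ = -21.023°.
cos H₀ = −tan(-38.4°) tan(-21.023°) = -0.3046, H₀ = 1.8803 rad.
Bracket: H₀ sin φ sin δ + cos φ cos δ sin H₀ = 1.8803×-0.62115×-0.35874 + 0.78369×0.93344×0.95248 = 0.418990 + 0.696765 = 1.115755.
Q̄ = (S₀/π) × [bracket] = (1361/π) × 1.115755 = 483.4 W/m².

Q̄ ≈ 483 W/m²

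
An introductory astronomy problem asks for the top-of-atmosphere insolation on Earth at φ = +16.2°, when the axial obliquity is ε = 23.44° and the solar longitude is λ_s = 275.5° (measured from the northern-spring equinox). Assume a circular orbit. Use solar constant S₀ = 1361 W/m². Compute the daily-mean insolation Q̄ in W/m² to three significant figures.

Q̄ ≈ 310 W/m²

Solar declination: sin δ = sin ε · sin λ_s = sin 23.44° × sin 275.5° = -0.39596, so δ = -23.326°.
cos H₀ = −tan(+16.2°) tan(-23.326°) = 0.1253, H₀ = 1.4452 rad.
Bracket: H₀ sin φ sin δ + cos φ cos δ sin H₀ = 1.4452×0.27899×-0.39596 + 0.96029×0.91827×0.99212 = -0.159650 + 0.874857 = 0.715207.
Q̄ = (S₀/π) × [bracket] = (1361/π) × 0.715207 = 309.8 W/m².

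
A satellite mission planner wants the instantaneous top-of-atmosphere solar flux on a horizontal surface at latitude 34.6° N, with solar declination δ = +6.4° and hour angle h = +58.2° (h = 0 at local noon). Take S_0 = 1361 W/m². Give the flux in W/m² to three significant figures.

cos θ_z = sin ϕ sin δ + cos ϕ cos δ cos h = 0.063297 + 0.431053 = 0.494350.
Flux = S_0 · cos θ_z = 1361 × 0.494350 = 672.8 W/m².

673 W/m²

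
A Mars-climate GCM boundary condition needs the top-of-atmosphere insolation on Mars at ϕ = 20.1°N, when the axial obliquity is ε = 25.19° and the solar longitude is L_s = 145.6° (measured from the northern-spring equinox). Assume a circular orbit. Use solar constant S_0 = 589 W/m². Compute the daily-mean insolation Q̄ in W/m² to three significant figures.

Q̄ ≈ 196 W/m²

Solar declination: sin δ = sin ε · sin L_s = sin 25.19° × sin 145.6° = 0.24046, so δ = +13.914°.
cos h₀ = −tan(+20.1°) tan(+13.914°) = -0.0907, h₀ = 1.6616 rad.
Bracket: h₀ sin ϕ sin δ + cos ϕ cos δ sin h₀ = 1.6616×0.34366×0.24046 + 0.93909×0.97066×0.99588 = 0.137309 + 0.907782 = 1.045091.
Q̄ = (S_0/π) × [bracket] = (589/π) × 1.045091 = 195.9 W/m².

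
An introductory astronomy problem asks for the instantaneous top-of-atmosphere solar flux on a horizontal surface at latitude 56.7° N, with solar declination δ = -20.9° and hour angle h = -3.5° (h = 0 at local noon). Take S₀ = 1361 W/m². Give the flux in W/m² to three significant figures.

cos θ_z = sin φ sin δ + cos φ cos δ cos h = -0.298164 + 0.511943 = 0.213779.
Flux = S₀ · cos θ_z = 1361 × 0.213779 = 291.0 W/m².

291 W/m²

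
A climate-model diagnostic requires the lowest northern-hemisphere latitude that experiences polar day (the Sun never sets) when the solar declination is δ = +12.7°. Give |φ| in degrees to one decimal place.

Polar day requires cos H₀ = −tan φ tan δ ≤ −1, i.e. tan φ tan δ ≥ 1.
The boundary is |tan φ| · |tan δ| = 1, so |φ| = 90° − |δ| = 90° − 12.7° = 77.3° in the northern hemisphere.

|φ| = 77.3°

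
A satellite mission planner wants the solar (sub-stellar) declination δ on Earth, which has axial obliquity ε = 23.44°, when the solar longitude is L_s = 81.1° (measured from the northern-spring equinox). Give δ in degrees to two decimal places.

sin δ = sin ε · sin L_s = sin 23.44° × sin 81.1° = 0.392999.
δ = arcsin(0.392999) = +23.14°.

δ = +23.14°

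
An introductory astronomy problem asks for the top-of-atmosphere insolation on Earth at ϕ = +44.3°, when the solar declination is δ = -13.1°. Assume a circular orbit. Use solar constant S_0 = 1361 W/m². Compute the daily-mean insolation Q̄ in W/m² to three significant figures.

Q̄ ≈ 202 W/m²

cos h₀ = −tan(+44.3°) tan(-13.100°) = 0.2271, h₀ = 1.3417 rad.
Bracket: h₀ sin ϕ sin δ + cos ϕ cos δ sin h₀ = 1.3417×0.69842×-0.22665 + 0.71569×0.97398×0.97387 = -0.212387 + 0.678853 = 0.466466.
Q̄ = (S_0/π) × [bracket] = (1361/π) × 0.466466 = 202.1 W/m².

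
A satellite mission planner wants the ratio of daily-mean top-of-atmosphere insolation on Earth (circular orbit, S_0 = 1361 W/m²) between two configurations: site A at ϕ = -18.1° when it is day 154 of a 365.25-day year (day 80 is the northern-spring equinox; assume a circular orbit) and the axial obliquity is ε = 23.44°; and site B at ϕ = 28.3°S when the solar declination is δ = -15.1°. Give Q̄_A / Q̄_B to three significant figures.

— Configuration A (ϕ=-18.1°):
Solar longitude: L_s = 360° × (154 − 80)/365.25 = 72.936°.
sin δ = sin 23.44° × sin 72.936° = 0.38028, so δ = +22.351°.
cos h₀ = −tan(-18.1°) tan(+22.351°) = 0.1344, h₀ = 1.4360 rad.
Bracket: h₀ sin ϕ sin δ + cos ϕ cos δ sin h₀ = 1.4360×-0.31068×0.38028 + 0.95052×0.92487×0.99093 = -0.169657 + 0.871134 = 0.701477.
Q̄ = (S_0/π) × [bracket] = (1361/π) × 0.701477 = 303.89 W/m².
— Configuration B (ϕ=-28.3°):
cos h₀ = −tan(-28.3°) tan(-15.100°) = -0.1453, h₀ = 1.7166 rad.
Bracket: h₀ sin ϕ sin δ + cos ϕ cos δ sin h₀ = 1.7166×-0.47409×-0.26050 + 0.88048×0.96547×0.98939 = 0.212001 + 0.841058 = 1.053059.
Q̄ = (S_0/π) × [bracket] = (1361/π) × 1.053059 = 456.21 W/m².
Ratio Q̄_A / Q̄_B = 303.89 / 456.21 = 0.6661.

Q̄_A / Q̄_B ≈ 0.666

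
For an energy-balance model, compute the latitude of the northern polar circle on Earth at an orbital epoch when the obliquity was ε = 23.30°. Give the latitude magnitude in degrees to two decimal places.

66.70°

The polar circle is the lowest latitude that experiences at least one full rotation of continuous daylight at the northern-summer solstice; it lies at |φ| = 90° − ε = 90° − 23.30° = 66.70°.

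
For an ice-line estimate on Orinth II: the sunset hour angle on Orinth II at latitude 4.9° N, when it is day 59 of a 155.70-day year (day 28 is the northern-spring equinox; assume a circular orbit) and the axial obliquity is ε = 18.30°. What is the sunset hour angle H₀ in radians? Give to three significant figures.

Solar longitude: λ_s = 360° × (59 − 28)/155.70 = 71.676°.
sin δ = sin 18.30° × sin 71.676° = 0.29807, so δ = +17.342°.
cos H₀ = −tan φ · tan δ = −tan(+4.9°) × tan(+17.342°) = -0.0268, so H₀ = 1.5976 rad = 91.53°.

H₀ = 1.60 rad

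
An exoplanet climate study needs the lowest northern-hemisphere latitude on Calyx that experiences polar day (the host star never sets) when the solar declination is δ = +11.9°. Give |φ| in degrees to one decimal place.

|φ| = 78.1°

Polar day requires cos H₀ = −tan φ tan δ ≤ −1, i.e. tan φ tan δ ≥ 1.
The boundary is |tan φ| · |tan δ| = 1, so |φ| = 90° − |δ| = 90° − 11.9° = 78.1° in the northern hemisphere.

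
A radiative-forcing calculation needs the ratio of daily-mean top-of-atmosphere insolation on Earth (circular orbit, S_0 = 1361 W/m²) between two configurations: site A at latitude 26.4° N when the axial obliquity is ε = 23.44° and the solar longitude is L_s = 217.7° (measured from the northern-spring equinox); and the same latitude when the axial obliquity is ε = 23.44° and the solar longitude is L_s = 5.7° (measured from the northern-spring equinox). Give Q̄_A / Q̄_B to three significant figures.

Q̄_A / Q̄_B ≈ 0.765

— Configuration A (ϕ=+26.4°):
Solar declination: sin δ = sin ε · sin L_s = sin 23.44° × sin 217.7° = -0.24326, so δ = -14.079°.
cos h₀ = −tan(+26.4°) tan(-14.079°) = 0.1245, h₀ = 1.4460 rad.
Bracket: h₀ sin ϕ sin δ + cos ϕ cos δ sin h₀ = 1.4460×0.44464×-0.24326 + 0.89571×0.96996×0.99222 = -0.156404 + 0.862044 = 0.705640.
Q̄ = (S_0/π) × [bracket] = (1361/π) × 0.705640 = 305.70 W/m².
— Configuration B (ϕ=+26.4°):
Solar declination: sin δ = sin ε · sin L_s = sin 23.44° × sin 5.7° = 0.03951, so δ = +2.264°.
cos h₀ = −tan(+26.4°) tan(+2.264°) = -0.0196, h₀ = 1.5904 rad.
Bracket: h₀ sin ϕ sin δ + cos ϕ cos δ sin h₀ = 1.5904×0.44464×0.03951 + 0.89571×0.99922×0.99981 = 0.027940 + 0.894841 = 0.922781.
Q̄ = (S_0/π) × [bracket] = (1361/π) × 0.922781 = 399.77 W/m².
Ratio Q̄_A / Q̄_B = 305.70 / 399.77 = 0.7647.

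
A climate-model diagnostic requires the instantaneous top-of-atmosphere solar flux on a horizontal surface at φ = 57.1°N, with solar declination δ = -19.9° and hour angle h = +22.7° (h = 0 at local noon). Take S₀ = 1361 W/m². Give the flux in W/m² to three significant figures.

cos θ_z = sin φ sin δ + cos φ cos δ cos h = -0.285789 + 0.471178 = 0.185389.
Flux = S₀ · cos θ_z = 1361 × 0.185389 = 252.3 W/m².

252 W/m²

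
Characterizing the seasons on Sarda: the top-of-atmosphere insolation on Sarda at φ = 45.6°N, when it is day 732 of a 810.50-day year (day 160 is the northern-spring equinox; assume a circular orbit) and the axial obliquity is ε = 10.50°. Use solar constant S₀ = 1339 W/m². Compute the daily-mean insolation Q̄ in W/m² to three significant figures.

Solar longitude: λ_s = 360° × (732 − 160)/810.50 = 254.065°.
sin δ = sin 10.50° × sin 254.065° = -0.17523, so δ = -10.092°.
cos H₀ = −tan(+45.6°) tan(-10.092°) = 0.1818, H₀ = 1.3880 rad.
Bracket: H₀ sin φ sin δ + cos φ cos δ sin H₀ = 1.3880×0.71447×-0.17523 + 0.69966×0.98453×0.98334 = -0.173773 + 0.677360 = 0.503587.
Q̄ = (S₀/π) × [bracket] = (1339/π) × 0.503587 = 214.6 W/m².

Q̄ ≈ 215 W/m²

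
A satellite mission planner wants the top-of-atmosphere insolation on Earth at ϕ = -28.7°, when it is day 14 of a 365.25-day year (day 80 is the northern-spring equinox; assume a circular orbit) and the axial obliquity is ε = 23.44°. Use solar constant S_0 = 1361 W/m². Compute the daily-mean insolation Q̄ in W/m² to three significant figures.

Q̄ ≈ 480 W/m²

Solar longitude: L_s = 360° × (14 − 80)/365.25 = -65.051°, i.e. -65.051° + 360° = 294.949°.
sin δ = sin 23.44° × sin 294.949° = -0.36067, so δ = -21.141°.
cos h₀ = −tan(-28.7°) tan(-21.141°) = -0.2117, h₀ = 1.7841 rad.
Bracket: h₀ sin ϕ sin δ + cos ϕ cos δ sin h₀ = 1.7841×-0.48022×-0.36067 + 0.87715×0.93269×0.97733 = 0.309008 + 0.799563 = 1.108571.
Q̄ = (S_0/π) × [bracket] = (1361/π) × 1.108571 = 480.3 W/m².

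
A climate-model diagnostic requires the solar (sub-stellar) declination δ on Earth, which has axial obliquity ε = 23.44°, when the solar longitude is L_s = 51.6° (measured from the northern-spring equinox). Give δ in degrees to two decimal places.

δ = +18.16°

sin δ = sin ε · sin L_s = sin 23.44° × sin 51.6° = 0.311744.
δ = arcsin(0.311744) = +18.16°.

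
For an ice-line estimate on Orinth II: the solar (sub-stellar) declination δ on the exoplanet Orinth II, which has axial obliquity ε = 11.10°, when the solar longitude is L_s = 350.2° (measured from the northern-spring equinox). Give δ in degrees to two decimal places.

sin δ = sin ε · sin L_s = sin 11.10° × sin 350.2° = -0.032769.
δ = arcsin(-0.032769) = -1.88°.

δ = -1.88°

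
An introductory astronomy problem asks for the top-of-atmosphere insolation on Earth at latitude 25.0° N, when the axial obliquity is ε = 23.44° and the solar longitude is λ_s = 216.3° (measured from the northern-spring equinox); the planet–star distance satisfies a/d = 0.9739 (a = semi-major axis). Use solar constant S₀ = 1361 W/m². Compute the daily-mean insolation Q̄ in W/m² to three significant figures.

Solar declination: sin δ = sin ε · sin λ_s = sin 23.44° × sin 216.3° = -0.23550, so δ = -13.621°.
cos H₀ = −tan(+25.0°) tan(-13.621°) = 0.1130, H₀ = 1.4576 rad.
Bracket: H₀ sin φ sin δ + cos φ cos δ sin H₀ = 1.4576×0.42262×-0.23550 + 0.90631×0.97188×0.99360 = -0.145071 + 0.875187 = 0.730116.
Inverse-square distance factor (a/d)² = 0.9739² = 0.948481.
Q̄ = (S₀/π) × 0.948481 × [bracket] = (1361/π) × 0.948481 × 0.730116 = 300.0 W/m².

Q̄ ≈ 300 W/m²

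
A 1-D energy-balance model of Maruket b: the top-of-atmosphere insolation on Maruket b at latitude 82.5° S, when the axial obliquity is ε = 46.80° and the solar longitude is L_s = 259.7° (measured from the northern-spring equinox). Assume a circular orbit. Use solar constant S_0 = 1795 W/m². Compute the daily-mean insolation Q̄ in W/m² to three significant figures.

Solar declination: sin δ = sin ε · sin L_s = sin 46.80° × sin 259.7° = -0.71722, so δ = -45.826°.
cos h₀ = −tan(-82.5°) tan(-45.826°) = -7.8179 ≤ −1 ⇒ polar day, h₀ = π.
Bracket: h₀ sin ϕ sin δ + cos ϕ cos δ sin h₀ = 3.1416×-0.99144×-0.71722 + 0.13053×0.69685×0.00000 = 2.233931 + 0.000000 = 2.233931.
Q̄ = (S_0/π) × [bracket] = (1795/π) × 2.233931 = 1276 W/m².

Q̄ ≈ 1.28e+03 W/m²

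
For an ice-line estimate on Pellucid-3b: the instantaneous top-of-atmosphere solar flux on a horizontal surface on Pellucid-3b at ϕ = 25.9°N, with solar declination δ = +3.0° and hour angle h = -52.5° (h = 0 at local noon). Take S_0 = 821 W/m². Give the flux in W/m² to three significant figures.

468 W/m²

cos θ_z = sin ϕ sin δ + cos ϕ cos δ cos h = 0.022860 + 0.546866 = 0.569726.
Flux = S_0 · cos θ_z = 821 × 0.569726 = 467.7 W/m².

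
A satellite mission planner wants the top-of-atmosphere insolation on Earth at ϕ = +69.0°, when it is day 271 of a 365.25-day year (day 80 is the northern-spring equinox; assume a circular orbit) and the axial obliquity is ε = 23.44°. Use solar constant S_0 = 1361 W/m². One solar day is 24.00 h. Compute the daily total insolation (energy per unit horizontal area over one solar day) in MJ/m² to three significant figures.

Solar longitude: L_s = 360° × (271 − 80)/365.25 = 188.255°.
sin δ = sin 23.44° × sin 188.255° = -0.05711, so δ = -3.274°.
cos h₀ = −tan(+69.0°) tan(-3.274°) = 0.1490, h₀ = 1.4212 rad.
Bracket: h₀ sin ϕ sin δ + cos ϕ cos δ sin h₀ = 1.4212×0.93358×-0.05711 + 0.35837×0.99837×0.98883 = -0.075774 + 0.353789 = 0.278015.
Q̄ = (S_0/π) × [bracket] = (1361/π) × 0.278015 = 120.44 W/m².
Daily total = Q̄ × 24.00 h × 3600 s/h = 120.44 × 24.00 × 3600 / 10⁶ = 10.41 MJ/m².

10.4 MJ/m²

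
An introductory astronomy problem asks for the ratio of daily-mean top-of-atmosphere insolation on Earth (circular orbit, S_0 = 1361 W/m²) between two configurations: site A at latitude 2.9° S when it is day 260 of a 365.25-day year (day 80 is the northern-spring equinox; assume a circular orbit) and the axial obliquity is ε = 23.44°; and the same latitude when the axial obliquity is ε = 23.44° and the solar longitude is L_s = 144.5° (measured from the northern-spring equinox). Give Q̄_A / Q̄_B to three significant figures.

— Configuration A (ϕ=-2.9°):
Solar longitude: L_s = 360° × (260 − 80)/365.25 = 177.413°.
sin δ = sin 23.44° × sin 177.413° = 0.01796, so δ = +1.029°.
cos h₀ = −tan(-2.9°) tan(+1.029°) = 0.0009, h₀ = 1.5699 rad.
Bracket: h₀ sin ϕ sin δ + cos ϕ cos δ sin h₀ = 1.5699×-0.05059×0.01796 + 0.99872×0.99984×1.00000 = -0.001426 + 0.998560 = 0.997134.
Q̄ = (S_0/π) × [bracket] = (1361/π) × 0.997134 = 431.98 W/m².
— Configuration B (ϕ=-2.9°):
Solar declination: sin δ = sin ε · sin L_s = sin 23.44° × sin 144.5° = 0.23100, so δ = +13.356°.
cos h₀ = −tan(-2.9°) tan(+13.356°) = 0.0120, h₀ = 1.5588 rad.
Bracket: h₀ sin ϕ sin δ + cos ϕ cos δ sin h₀ = 1.5588×-0.05059×0.23100 + 0.99872×0.97295×0.99993 = -0.018217 + 0.971637 = 0.953420.
Q̄ = (S_0/π) × [bracket] = (1361/π) × 0.953420 = 413.04 W/m².
Ratio Q̄_A / Q̄_B = 431.98 / 413.04 = 1.046.

Q̄_A / Q̄_B ≈ 1.05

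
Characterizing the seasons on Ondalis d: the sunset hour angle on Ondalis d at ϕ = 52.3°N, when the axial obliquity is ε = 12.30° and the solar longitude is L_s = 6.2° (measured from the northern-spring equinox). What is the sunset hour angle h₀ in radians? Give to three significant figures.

Solar declination: sin δ = sin ε · sin L_s = sin 12.30° × sin 6.2° = 0.02301, so δ = +1.318°.
cos h₀ = −tan ϕ · tan δ = −tan(+52.3°) × tan(+1.318°) = -0.0298, so h₀ = 1.6006 rad = 91.71°.

h₀ = 1.60 rad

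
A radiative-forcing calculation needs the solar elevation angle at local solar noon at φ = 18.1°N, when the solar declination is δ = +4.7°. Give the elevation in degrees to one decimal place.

At local noon the hour angle is zero, so the zenith angle equals |φ − δ| = |+18.1° − (+4.700°)| = 13.400°.
Elevation = 90° − 13.400° = 76.6°.

76.6°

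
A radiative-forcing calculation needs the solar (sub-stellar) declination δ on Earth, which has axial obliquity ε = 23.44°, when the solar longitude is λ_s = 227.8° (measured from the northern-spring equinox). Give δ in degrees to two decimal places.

sin δ = sin ε · sin λ_s = sin 23.44° × sin 227.8° = -0.294684.
δ = arcsin(-0.294684) = -17.14°.

δ = -17.14°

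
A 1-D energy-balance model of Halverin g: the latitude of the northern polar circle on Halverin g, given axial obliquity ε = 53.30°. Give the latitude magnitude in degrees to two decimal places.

The polar circle is the lowest latitude that experiences at least one full rotation of continuous daylight at the northern-summer solstice; it lies at |φ| = 90° − ε = 90° − 53.30° = 36.70°.

36.70°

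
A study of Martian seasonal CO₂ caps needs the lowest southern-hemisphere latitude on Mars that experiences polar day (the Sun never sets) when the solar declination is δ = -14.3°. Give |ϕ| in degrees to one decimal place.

|ϕ| = 75.7°

Polar day requires cos h₀ = −tan ϕ tan δ ≤ −1, i.e. tan ϕ tan δ ≥ 1.
The boundary is |tan ϕ| · |tan δ| = 1, so |ϕ| = 90° − |δ| = 90° − 14.3° = 75.7° in the southern hemisphere.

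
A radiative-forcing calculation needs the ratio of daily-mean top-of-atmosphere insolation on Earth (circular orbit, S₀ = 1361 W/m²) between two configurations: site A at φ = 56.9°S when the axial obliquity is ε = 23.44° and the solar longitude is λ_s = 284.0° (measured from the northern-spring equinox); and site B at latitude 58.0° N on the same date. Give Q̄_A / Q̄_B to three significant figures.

Q̄_A / Q̄_B ≈ 12.6

— Configuration A (φ=-56.9°):
Solar declination: sin δ = sin ε · sin λ_s = sin 23.44° × sin 284.0° = -0.38597, so δ = -22.704°.
cos H₀ = −tan(-56.9°) tan(-22.704°) = -0.6418, H₀ = 2.2677 rad.
Bracket: H₀ sin φ sin δ + cos φ cos δ sin H₀ = 2.2677×-0.83772×-0.38597 + 0.54610×0.92251×0.76686 = 0.733226 + 0.386331 = 1.119557.
Q̄ = (S₀/π) × [bracket] = (1361/π) × 1.119557 = 485.01 W/m².
— Configuration B (φ=+58.0°):
cos H₀ = −tan(+58.0°) tan(-22.704°) = 0.6696, H₀ = 0.8372 rad.
Bracket: H₀ sin φ sin δ + cos φ cos δ sin H₀ = 0.8372×0.84805×-0.38597 + 0.52992×0.92251×0.74275 = -0.274034 + 0.363098 = 0.089064.
Q̄ = (S₀/π) × [bracket] = (1361/π) × 0.089064 = 38.584 W/m².
Ratio Q̄_A / Q̄_B = 485.01 / 38.584 = 12.57.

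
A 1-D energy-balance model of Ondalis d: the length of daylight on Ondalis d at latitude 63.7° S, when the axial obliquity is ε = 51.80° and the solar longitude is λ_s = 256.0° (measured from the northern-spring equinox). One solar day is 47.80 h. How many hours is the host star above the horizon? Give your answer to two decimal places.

47.80 h

Solar declination: sin δ = sin ε · sin λ_s = sin 51.80° × sin 256.0° = -0.76251, so δ = -49.686°.
Sunrise equation: cos H₀ = −tan φ · tan δ = -2.3847 ≤ −1, so the host star never sets (polar day) and H₀ = π.
Daylight = 2H₀/(2π) × 47.80 h = (3.1416/π) × 47.80 = 47.80 h.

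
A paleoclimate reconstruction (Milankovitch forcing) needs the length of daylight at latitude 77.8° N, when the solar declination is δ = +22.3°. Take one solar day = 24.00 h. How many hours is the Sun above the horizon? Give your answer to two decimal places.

24.00 h

Sunrise equation: cos H₀ = −tan φ · tan δ = -1.8969 ≤ −1, so the Sun never sets (polar day) and H₀ = π.
Daylight = 2H₀/(2π) × 24.00 h = (3.1416/π) × 24.00 = 24.00 h.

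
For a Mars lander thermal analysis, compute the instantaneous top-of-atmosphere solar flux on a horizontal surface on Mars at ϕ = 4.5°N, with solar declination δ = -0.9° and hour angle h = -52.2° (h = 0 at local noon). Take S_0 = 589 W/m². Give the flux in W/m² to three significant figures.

cos θ_z = sin ϕ sin δ + cos ϕ cos δ cos h = -0.001232 + 0.610942 = 0.609710.
Flux = S_0 · cos θ_z = 589 × 0.609710 = 359.1 W/m².

359 W/m²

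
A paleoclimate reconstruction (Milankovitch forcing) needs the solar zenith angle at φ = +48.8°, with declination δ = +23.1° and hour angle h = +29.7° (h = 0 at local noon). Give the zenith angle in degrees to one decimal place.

cos θ_z = sin φ sin δ + cos φ cos δ cos h = 0.295200 + 0.526284 = 0.821484.
θ_z = arccos(0.821484) = 34.8°.

θ_z = 34.8°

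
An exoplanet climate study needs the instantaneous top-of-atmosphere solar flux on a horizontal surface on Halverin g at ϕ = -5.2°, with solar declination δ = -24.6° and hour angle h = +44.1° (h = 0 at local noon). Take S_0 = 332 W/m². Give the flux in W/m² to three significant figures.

cos θ_z = sin ϕ sin δ + cos ϕ cos δ cos h = 0.037729 + 0.650259 = 0.687988.
Flux = S_0 · cos θ_z = 332 × 0.687988 = 228.4 W/m².

228 W/m²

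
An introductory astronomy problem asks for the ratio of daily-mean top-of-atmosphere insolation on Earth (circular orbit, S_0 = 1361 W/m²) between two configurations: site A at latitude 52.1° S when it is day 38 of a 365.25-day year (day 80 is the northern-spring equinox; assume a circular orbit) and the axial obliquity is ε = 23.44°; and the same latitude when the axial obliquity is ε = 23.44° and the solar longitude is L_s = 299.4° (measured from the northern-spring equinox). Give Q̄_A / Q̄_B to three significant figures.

— Configuration A (ϕ=-52.1°):
Solar longitude: L_s = 360° × (38 − 80)/365.25 = -41.396°, i.e. -41.396° + 360° = 318.604°.
sin δ = sin 23.44° × sin 318.604° = -0.26304, so δ = -15.251°.
cos h₀ = −tan(-52.1°) tan(-15.251°) = -0.3502, h₀ = 1.9286 rad.
Bracket: h₀ sin ϕ sin δ + cos ϕ cos δ sin h₀ = 1.9286×-0.78908×-0.26304 + 0.61429×0.96478×0.93666 = 0.400299 + 0.555116 = 0.955415.
Q̄ = (S_0/π) × [bracket] = (1361/π) × 0.955415 = 413.90 W/m².
— Configuration B (ϕ=-52.1°):
Solar declination: sin δ = sin ε · sin L_s = sin 23.44° × sin 299.4° = -0.34656, so δ = -20.277°.
cos h₀ = −tan(-52.1°) tan(-20.277°) = -0.4746, h₀ = 2.0653 rad.
Bracket: h₀ sin ϕ sin δ + cos ϕ cos δ sin h₀ = 2.0653×-0.78908×-0.34656 + 0.61429×0.93803×0.88021 = 0.564784 + 0.507197 = 1.071981.
Q̄ = (S_0/π) × [bracket] = (1361/π) × 1.071981 = 464.40 W/m².
Ratio Q̄_A / Q̄_B = 413.90 / 464.40 = 0.8913.

Q̄_A / Q̄_B ≈ 0.891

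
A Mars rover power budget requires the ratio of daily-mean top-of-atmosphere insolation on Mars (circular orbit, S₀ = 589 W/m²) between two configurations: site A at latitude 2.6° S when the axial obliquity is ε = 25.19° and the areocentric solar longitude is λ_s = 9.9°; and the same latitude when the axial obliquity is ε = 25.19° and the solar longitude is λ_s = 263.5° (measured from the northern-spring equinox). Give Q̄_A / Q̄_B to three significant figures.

Q̄_A / Q̄_B ≈ 1.06

— Configuration A (φ=-2.6°):
sin δ = sin 25.19° × sin 9.9° = 0.07318, so δ = +4.196°.
cos H₀ = −tan(-2.6°) tan(+4.196°) = 0.0033, H₀ = 1.5675 rad.
Bracket: H₀ sin φ sin δ + cos φ cos δ sin H₀ = 1.5675×-0.04536×0.07318 + 0.99897×0.99732×0.99999 = -0.005203 + 0.996283 = 0.991080.
Q̄ = (S₀/π) × [bracket] = (589/π) × 0.991080 = 185.81 W/m².
— Configuration B (φ=-2.6°):
Solar declination: sin δ = sin ε · sin λ_s = sin 25.19° × sin 263.5° = -0.42289, so δ = -25.017°.
cos H₀ = −tan(-2.6°) tan(-25.017°) = -0.0212, H₀ = 1.5920 rad.
Bracket: H₀ sin φ sin δ + cos φ cos δ sin H₀ = 1.5920×-0.04536×-0.42289 + 0.99897×0.90618×0.99978 = 0.030538 + 0.905047 = 0.935585.
Q̄ = (S₀/π) × [bracket] = (589/π) × 0.935585 = 175.41 W/m².
Ratio Q̄_A / Q̄_B = 185.81 / 175.41 = 1.059.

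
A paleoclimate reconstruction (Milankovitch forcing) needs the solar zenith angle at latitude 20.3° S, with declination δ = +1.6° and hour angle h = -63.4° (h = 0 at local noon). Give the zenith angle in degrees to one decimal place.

θ_z = 65.8°

cos θ_z = sin ϕ sin δ + cos ϕ cos δ cos h = -0.009687 + 0.419785 = 0.410098.
θ_z = arccos(0.410098) = 65.8°.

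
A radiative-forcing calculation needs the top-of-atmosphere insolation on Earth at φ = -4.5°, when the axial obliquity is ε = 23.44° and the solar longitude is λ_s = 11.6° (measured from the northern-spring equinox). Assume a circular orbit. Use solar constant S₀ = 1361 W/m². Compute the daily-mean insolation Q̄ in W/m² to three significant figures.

Solar declination: sin δ = sin ε · sin λ_s = sin 23.44° × sin 11.6° = 0.07999, so δ = +4.588°.
cos H₀ = −tan(-4.5°) tan(+4.588°) = 0.0063, H₀ = 1.5645 rad.
Bracket: H₀ sin φ sin δ + cos φ cos δ sin H₀ = 1.5645×-0.07846×0.07999 + 0.99692×0.99680×0.99998 = -0.009819 + 0.993710 = 0.983891.
Q̄ = (S₀/π) × [bracket] = (1361/π) × 0.983891 = 426.2 W/m².

Q̄ ≈ 426 W/m²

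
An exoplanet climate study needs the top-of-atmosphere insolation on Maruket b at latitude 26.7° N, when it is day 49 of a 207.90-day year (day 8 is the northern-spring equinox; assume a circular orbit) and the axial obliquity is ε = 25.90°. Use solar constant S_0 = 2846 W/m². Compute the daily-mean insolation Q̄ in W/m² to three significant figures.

Q̄ ≈ 1.02e+03 W/m²

Solar longitude: L_s = 360° × (49 − 8)/207.90 = 70.996°.
sin δ = sin 25.90° × sin 70.996° = 0.41299, so δ = +24.393°.
cos h₀ = −tan(+26.7°) tan(+24.393°) = -0.2281, h₀ = 1.8009 rad.
Bracket: h₀ sin ϕ sin δ + cos ϕ cos δ sin h₀ = 1.8009×0.44932×0.41299 + 0.89337×0.91073×0.97364 = 0.334183 + 0.792172 = 1.126355.
Q̄ = (S_0/π) × [bracket] = (2846/π) × 1.126355 = 1020 W/m².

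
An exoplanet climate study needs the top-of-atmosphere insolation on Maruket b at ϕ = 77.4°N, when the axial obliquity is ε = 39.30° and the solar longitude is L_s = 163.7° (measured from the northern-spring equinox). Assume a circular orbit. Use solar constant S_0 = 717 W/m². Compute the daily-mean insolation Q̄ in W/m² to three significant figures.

Solar declination: sin δ = sin ε · sin L_s = sin 39.30° × sin 163.7° = 0.17777, so δ = +10.240°.
cos h₀ = −tan(+77.4°) tan(+10.240°) = -0.8082, h₀ = 2.5118 rad.
Bracket: h₀ sin ϕ sin δ + cos ϕ cos δ sin h₀ = 2.5118×0.97592×0.17777 + 0.21814×0.98407×0.58896 = 0.435770 + 0.126429 = 0.562199.
Q̄ = (S_0/π) × [bracket] = (717/π) × 0.562199 = 128.3 W/m².

Q̄ ≈ 128 W/m²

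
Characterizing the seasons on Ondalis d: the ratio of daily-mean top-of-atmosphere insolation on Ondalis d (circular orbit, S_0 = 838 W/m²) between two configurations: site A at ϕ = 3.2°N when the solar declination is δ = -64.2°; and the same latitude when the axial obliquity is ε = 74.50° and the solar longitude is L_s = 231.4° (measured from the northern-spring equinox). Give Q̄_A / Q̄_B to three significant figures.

Q̄_A / Q̄_B ≈ 0.605

— Configuration A (ϕ=+3.2°):
cos h₀ = −tan(+3.2°) tan(-64.200°) = 0.1157, h₀ = 1.4549 rad.
Bracket: h₀ sin ϕ sin δ + cos ϕ cos δ sin h₀ = 1.4549×0.05582×-0.90032 + 0.99844×0.43523×0.99329 = -0.073117 + 0.431635 = 0.358518.
Q̄ = (S_0/π) × [bracket] = (838/π) × 0.358518 = 95.632 W/m².
— Configuration B (ϕ=+3.2°):
Solar declination: sin δ = sin ε · sin L_s = sin 74.50° × sin 231.4° = -0.75310, so δ = -48.859°.
cos h₀ = −tan(+3.2°) tan(-48.859°) = 0.0640, h₀ = 1.5068 rad.
Bracket: h₀ sin ϕ sin δ + cos ϕ cos δ sin h₀ = 1.5068×0.05582×-0.75310 + 0.99844×0.65791×0.99795 = -0.063343 + 0.655537 = 0.592194.
Q̄ = (S_0/π) × [bracket] = (838/π) × 0.592194 = 157.96 W/m².
Ratio Q̄_A / Q̄_B = 95.632 / 157.96 = 0.6054.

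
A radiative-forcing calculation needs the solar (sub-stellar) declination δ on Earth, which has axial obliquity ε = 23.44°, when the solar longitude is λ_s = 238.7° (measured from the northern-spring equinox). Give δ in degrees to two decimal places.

δ = -19.87°

sin δ = sin ε · sin λ_s = sin 23.44° × sin 238.7° = -0.339894.
δ = arcsin(-0.339894) = -19.87°.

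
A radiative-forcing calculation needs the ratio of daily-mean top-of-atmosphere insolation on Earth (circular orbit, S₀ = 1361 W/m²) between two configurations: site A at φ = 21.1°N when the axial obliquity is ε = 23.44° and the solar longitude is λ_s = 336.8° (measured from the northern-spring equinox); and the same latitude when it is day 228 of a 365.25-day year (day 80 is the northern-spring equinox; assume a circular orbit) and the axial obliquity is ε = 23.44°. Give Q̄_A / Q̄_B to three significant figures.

Q̄_A / Q̄_B ≈ 0.803

— Configuration A (φ=+21.1°):
Solar declination: sin δ = sin ε · sin λ_s = sin 23.44° × sin 336.8° = -0.15671, so δ = -9.016°.
cos H₀ = −tan(+21.1°) tan(-9.016°) = 0.0612, H₀ = 1.5095 rad.
Bracket: H₀ sin φ sin δ + cos φ cos δ sin H₀ = 1.5095×0.36000×-0.15671 + 0.93295×0.98765×0.99812 = -0.085159 + 0.919696 = 0.834537.
Q̄ = (S₀/π) × [bracket] = (1361/π) × 0.834537 = 361.54 W/m².
— Configuration B (φ=+21.1°):
Solar longitude: λ_s = 360° × (228 − 80)/365.25 = 145.873°.
sin δ = sin 23.44° × sin 145.873° = 0.22317, so δ = +12.895°.
cos H₀ = −tan(+21.1°) tan(+12.895°) = -0.0883, H₀ = 1.6593 rad.
Bracket: H₀ sin φ sin δ + cos φ cos δ sin H₀ = 1.6593×0.36000×0.22317 + 0.93295×0.97478×0.99609 = 0.133310 + 0.905865 = 1.039175.
Q̄ = (S₀/π) × [bracket] = (1361/π) × 1.039175 = 450.19 W/m².
Ratio Q̄_A / Q̄_B = 361.54 / 450.19 = 0.8031.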